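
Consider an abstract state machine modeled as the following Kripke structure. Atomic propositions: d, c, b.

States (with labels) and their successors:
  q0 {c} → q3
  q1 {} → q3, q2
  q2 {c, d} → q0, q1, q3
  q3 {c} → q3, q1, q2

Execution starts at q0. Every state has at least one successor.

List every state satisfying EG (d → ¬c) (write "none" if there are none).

{q0, q1, q3}

States satisfying d → ¬c: {q0, q1, q3}.
States satisfying EG (d → ¬c): {q0, q1, q3}.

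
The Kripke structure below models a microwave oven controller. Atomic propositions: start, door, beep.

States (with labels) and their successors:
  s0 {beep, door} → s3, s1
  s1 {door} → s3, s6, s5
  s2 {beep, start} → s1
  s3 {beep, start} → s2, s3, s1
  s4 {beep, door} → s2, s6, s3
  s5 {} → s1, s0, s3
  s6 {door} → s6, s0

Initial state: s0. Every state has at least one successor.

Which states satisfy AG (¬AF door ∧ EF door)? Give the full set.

States satisfying ¬AF door ∧ EF door: {s3, s5}.
States satisfying AG (¬AF door ∧ EF door): ∅.

none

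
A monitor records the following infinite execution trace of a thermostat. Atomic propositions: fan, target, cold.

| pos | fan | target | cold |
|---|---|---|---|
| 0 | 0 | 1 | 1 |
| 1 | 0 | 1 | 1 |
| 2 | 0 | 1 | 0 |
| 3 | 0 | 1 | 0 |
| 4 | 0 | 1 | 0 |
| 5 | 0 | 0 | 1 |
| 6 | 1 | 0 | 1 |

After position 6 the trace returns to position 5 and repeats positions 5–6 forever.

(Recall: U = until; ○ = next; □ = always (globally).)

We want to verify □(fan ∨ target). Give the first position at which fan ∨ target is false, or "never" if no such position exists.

5

Check fan ∨ target at each position in order: 0 ✓, 1 ✓, 2 ✓, 3 ✓, 4 ✓.
At position 5 the labels are {cold}, so fan ∨ target is false there. This is the first violation.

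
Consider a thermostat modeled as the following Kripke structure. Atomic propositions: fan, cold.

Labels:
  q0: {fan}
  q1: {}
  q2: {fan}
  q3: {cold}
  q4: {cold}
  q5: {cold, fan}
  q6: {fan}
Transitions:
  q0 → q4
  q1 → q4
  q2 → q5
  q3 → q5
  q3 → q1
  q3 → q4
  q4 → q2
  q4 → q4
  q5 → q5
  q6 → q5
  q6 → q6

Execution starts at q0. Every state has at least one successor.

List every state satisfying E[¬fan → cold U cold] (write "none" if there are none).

{q0, q2, q3, q4, q5, q6}

States satisfying ¬fan → cold: {q0, q2, q3, q4, q5, q6}.
States satisfying cold: {q3, q4, q5}.
States satisfying E[¬fan → cold U cold]: {q0, q2, q3, q4, q5, q6}.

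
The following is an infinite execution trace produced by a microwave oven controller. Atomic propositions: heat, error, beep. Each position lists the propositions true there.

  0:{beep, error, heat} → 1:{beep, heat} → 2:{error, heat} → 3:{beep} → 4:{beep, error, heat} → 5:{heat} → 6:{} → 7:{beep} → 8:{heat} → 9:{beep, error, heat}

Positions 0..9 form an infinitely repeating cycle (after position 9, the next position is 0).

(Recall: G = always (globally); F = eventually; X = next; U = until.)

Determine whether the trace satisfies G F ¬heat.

Holds

F ¬heat holds at every position 0..9, and those are all positions ever visited, so G F ¬heat holds.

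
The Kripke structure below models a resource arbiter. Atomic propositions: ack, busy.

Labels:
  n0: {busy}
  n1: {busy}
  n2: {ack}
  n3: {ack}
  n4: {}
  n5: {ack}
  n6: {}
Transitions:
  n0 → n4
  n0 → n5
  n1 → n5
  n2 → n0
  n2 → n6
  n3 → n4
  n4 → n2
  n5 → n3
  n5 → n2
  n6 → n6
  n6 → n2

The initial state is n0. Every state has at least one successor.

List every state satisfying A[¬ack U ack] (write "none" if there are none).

States satisfying ¬ack: {n0, n1, n4, n6}.
States satisfying ack: {n2, n3, n5}.
States satisfying A[¬ack U ack]: {n0, n1, n2, n3, n4, n5}.

{n0, n1, n2, n3, n4, n5}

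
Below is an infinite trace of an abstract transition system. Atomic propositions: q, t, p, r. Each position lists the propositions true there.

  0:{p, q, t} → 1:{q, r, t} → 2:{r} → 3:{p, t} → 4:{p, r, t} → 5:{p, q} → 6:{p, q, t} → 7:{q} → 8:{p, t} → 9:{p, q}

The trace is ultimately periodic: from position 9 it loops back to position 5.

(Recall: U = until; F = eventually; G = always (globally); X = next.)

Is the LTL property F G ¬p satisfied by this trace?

G ¬p is false at every position 0..9, so it never becomes true and F G ¬p fails.

Violated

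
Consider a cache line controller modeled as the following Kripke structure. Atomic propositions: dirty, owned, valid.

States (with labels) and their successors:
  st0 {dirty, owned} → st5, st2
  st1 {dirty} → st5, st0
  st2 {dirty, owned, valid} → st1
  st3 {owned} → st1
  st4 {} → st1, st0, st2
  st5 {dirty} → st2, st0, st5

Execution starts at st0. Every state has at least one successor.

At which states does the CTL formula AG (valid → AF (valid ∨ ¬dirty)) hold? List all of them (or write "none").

{st0, st1, st2, st3, st4, st5}

States satisfying valid → AF (valid ∨ ¬dirty): {st0, st1, st2, st3, st4, st5}.
States satisfying AG (valid → AF (valid ∨ ¬dirty)): {st0, st1, st2, st3, st4, st5}.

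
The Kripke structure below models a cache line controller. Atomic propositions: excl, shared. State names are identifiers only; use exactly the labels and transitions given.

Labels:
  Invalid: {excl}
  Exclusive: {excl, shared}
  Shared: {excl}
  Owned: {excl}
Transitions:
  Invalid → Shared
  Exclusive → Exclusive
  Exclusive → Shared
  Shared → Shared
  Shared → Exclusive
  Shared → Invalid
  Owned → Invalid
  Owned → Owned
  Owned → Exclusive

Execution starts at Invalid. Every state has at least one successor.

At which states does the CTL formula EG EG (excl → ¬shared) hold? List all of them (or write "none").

{Invalid, Shared, Owned}

States satisfying EG (excl → ¬shared): {Invalid, Shared, Owned}.
States satisfying EG EG (excl → ¬shared): {Invalid, Shared, Owned}.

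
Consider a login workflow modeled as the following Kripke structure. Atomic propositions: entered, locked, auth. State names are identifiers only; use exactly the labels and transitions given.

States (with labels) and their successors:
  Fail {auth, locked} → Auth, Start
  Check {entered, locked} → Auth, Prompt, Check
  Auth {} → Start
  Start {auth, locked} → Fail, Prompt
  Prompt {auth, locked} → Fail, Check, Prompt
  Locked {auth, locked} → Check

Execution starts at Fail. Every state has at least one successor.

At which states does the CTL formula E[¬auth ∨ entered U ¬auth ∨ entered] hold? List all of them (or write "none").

States satisfying ¬auth ∨ entered: {Check, Auth}.
States satisfying E[¬auth ∨ entered U ¬auth ∨ entered]: {Check, Auth}.

{Check, Auth}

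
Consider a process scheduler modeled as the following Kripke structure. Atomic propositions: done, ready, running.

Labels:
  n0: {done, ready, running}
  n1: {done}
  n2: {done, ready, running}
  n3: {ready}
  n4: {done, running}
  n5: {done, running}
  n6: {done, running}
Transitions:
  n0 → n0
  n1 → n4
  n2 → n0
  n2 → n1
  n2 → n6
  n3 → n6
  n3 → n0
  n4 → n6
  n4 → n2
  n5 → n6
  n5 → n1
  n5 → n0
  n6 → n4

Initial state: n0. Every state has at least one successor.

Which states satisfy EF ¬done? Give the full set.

States satisfying ¬done: {n3}.
States satisfying EF ¬done: {n3}.

{n3}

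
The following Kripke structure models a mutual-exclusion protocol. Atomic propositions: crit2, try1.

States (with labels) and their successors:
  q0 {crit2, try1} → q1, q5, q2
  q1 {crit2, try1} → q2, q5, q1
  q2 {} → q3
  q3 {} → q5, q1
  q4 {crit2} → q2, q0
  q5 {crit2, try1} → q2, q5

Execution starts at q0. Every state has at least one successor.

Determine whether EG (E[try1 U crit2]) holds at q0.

Yes

States satisfying E[try1 U crit2]: {q0, q1, q4, q5}.
States satisfying EG (E[try1 U crit2]): {q0, q1, q4, q5}.
q0 ∈ Sat(EG (E[try1 U crit2])).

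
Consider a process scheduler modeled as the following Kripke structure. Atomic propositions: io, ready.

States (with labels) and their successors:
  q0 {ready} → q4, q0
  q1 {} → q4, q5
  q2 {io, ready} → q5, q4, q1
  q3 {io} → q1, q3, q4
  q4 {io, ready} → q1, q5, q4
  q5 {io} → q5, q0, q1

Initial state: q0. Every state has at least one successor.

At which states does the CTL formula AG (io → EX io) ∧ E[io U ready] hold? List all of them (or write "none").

{q0, q2, q3, q4, q5}

States satisfying io → EX io: {q0, q1, q2, q3, q4, q5}.
States satisfying AG (io → EX io): {q0, q1, q2, q3, q4, q5}.
States satisfying io: {q2, q3, q4, q5}.
States satisfying ready: {q0, q2, q4}.
States satisfying E[io U ready]: {q0, q2, q3, q4, q5}.
States satisfying AG (io → EX io) ∧ E[io U ready]: {q0, q2, q3, q4, q5}.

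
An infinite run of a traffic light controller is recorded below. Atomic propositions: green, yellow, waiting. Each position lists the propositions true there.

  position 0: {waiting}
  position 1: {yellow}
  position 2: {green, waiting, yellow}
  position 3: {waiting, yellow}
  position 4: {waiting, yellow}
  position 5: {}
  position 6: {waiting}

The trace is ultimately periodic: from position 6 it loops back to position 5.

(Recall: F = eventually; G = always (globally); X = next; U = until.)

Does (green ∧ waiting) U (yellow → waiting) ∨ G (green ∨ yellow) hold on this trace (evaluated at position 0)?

Holds

Walking from position 0: yellow → waiting first holds at position 0, and green ∧ waiting holds at every earlier position along the way, so (green ∧ waiting) U (yellow → waiting) holds.
green ∨ yellow must hold at every position from 0 onward. It fails at position 0, so G (green ∨ yellow) is false.
At position 0: (green ∧ waiting) U (yellow → waiting) is true; G (green ∨ yellow) is false; so (green ∧ waiting) U (yellow → waiting) ∨ G (green ∨ yellow) is true.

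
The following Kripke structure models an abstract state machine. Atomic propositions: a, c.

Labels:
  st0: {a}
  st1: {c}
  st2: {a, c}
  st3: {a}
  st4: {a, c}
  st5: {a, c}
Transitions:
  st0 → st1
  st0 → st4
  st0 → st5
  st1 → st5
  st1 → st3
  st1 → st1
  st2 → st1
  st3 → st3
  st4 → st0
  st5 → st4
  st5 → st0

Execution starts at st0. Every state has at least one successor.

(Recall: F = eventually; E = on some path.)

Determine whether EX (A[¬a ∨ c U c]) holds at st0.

Yes

States satisfying A[¬a ∨ c U c]: {st1, st2, st4, st5}.
States satisfying EX (A[¬a ∨ c U c]): {st0, st1, st2, st5}.
st0 ∈ Sat(EX (A[¬a ∨ c U c])).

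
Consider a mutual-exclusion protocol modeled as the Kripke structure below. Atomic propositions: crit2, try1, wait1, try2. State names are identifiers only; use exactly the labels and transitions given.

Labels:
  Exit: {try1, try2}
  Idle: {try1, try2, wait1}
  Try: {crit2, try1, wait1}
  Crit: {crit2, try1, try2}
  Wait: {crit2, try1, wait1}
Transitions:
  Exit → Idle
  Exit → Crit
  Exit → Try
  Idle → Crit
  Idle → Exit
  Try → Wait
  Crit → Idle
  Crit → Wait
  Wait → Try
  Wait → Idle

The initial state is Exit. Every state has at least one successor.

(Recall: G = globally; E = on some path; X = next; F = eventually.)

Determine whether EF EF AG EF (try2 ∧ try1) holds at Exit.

Holds

States satisfying EF AG EF (try2 ∧ try1): {Exit, Idle, Try, Crit, Wait}.
States satisfying EF EF AG EF (try2 ∧ try1): {Exit, Idle, Try, Crit, Wait}.
Some path from Exit reaches a state where EF AG EF (try2 ∧ try1) holds.
Exit ∈ Sat(EF EF AG EF (try2 ∧ try1)).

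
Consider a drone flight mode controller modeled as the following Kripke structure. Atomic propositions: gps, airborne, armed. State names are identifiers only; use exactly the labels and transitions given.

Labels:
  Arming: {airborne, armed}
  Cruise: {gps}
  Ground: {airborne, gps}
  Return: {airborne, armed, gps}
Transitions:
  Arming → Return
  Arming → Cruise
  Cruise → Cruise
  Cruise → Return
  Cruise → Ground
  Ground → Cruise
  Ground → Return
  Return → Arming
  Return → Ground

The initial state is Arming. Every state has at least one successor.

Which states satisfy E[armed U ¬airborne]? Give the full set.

States satisfying armed: {Arming, Return}.
States satisfying ¬airborne: {Cruise}.
States satisfying E[armed U ¬airborne]: {Arming, Cruise, Return}.

{Arming, Cruise, Return}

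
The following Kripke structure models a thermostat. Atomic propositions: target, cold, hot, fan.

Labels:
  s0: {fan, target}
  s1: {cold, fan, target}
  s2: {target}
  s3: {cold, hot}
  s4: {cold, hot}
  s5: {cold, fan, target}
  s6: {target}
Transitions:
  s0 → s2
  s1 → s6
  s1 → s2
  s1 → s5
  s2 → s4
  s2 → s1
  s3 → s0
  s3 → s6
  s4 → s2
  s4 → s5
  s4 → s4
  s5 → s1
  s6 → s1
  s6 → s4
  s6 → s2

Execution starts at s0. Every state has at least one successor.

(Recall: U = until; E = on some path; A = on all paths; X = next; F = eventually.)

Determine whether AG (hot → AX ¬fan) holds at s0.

States satisfying hot → AX ¬fan: {s0, s1, s2, s5, s6}.
States satisfying AG (hot → AX ¬fan): ∅.
s4 is reachable from s0 and violates hot → AX ¬fan, so AG fails at s0.
s0 ∉ Sat(AG (hot → AX ¬fan)).

No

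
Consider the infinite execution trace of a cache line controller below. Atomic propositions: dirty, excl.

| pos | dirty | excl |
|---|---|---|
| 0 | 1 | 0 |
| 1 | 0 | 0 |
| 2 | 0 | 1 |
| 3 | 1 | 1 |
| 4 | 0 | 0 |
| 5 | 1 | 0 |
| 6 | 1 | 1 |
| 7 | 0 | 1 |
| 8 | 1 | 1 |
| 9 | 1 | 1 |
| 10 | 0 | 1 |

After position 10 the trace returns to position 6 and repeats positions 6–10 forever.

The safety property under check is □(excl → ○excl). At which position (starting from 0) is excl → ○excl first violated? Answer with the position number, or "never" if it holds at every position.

3

Check excl → ○excl at each position in order: 0 ✓, 1 ✓, 2 ✓.
At position 3 the labels are {dirty, excl} and the next position 4 has {}, so excl → ○excl is false there. This is the first violation.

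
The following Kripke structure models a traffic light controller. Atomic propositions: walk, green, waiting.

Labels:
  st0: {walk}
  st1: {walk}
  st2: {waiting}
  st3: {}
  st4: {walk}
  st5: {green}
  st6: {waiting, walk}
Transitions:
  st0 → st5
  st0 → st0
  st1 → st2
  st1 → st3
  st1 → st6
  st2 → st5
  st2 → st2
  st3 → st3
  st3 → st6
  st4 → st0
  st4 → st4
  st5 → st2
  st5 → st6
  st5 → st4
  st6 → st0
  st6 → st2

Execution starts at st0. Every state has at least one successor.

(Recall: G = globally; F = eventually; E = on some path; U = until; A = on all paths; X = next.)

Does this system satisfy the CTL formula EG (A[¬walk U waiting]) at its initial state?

States satisfying A[¬walk U waiting]: {st2, st6}.
States satisfying EG (A[¬walk U waiting]): {st2, st6}.
No suitable path/successor from st0 witnesses the formula.
st0 ∉ Sat(EG (A[¬walk U waiting])).

No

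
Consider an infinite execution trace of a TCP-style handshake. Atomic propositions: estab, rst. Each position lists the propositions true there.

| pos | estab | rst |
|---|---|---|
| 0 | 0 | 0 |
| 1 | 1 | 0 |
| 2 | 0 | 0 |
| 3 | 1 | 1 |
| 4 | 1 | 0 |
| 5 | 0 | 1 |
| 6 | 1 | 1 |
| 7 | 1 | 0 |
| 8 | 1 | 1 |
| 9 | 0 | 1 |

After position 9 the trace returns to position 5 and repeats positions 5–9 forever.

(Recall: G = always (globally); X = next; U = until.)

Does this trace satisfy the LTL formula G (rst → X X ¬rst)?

Violated

rst → X X ¬rst must hold at every position from 0 onward. It fails at position 3, so G (rst → X X ¬rst) is false.
Positions where rst holds: 3, 5, 6, 8, 9.
Check X X ¬rst at each: 3→fails, 5→ok, 6→fails, 8→fails, 9→fails.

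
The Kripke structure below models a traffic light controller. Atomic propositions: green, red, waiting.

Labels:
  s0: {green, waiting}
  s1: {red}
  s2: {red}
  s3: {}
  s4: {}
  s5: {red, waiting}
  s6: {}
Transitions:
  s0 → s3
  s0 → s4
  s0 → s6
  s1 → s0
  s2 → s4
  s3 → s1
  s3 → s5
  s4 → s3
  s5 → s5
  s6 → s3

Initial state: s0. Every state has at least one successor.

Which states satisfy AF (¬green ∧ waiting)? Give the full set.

{s5}

States satisfying ¬green ∧ waiting: {s5}.
States satisfying AF (¬green ∧ waiting): {s5}.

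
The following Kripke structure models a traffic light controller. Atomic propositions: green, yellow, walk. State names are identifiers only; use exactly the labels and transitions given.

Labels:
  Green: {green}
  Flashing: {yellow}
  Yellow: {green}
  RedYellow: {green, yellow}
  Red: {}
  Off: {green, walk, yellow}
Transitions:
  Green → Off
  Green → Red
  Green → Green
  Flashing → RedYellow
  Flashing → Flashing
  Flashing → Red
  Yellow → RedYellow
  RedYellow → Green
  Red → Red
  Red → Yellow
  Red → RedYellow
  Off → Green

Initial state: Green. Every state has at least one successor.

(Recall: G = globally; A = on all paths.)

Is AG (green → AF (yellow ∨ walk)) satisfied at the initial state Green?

States satisfying green → AF (yellow ∨ walk): {Flashing, Yellow, RedYellow, Red, Off}.
States satisfying AG (green → AF (yellow ∨ walk)): ∅.
Green is reachable from Green and violates green → AF (yellow ∨ walk), so AG fails at Green.
Green ∉ Sat(AG (green → AF (yellow ∨ walk))).

Violated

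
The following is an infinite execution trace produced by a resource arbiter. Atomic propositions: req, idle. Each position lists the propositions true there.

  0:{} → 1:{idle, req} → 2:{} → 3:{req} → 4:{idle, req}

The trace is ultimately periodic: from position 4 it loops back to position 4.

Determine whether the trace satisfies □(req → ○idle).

No

req → ○idle must hold at every position from 0 onward. It fails at position 1, so □(req → ○idle) is false.
Positions where req holds: 1, 3, 4.
Check ○idle at each: 1→fails, 3→ok, 4→ok.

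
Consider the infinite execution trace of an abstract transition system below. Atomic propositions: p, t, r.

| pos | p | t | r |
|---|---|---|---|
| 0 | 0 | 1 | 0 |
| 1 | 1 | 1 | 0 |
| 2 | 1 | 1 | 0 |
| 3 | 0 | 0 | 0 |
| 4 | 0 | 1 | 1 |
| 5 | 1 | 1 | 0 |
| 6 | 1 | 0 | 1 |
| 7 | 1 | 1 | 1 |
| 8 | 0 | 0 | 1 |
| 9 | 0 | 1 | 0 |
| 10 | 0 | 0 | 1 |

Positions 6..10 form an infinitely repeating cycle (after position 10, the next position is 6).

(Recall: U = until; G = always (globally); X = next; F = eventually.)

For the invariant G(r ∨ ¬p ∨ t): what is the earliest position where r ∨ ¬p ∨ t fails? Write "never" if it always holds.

never

r ∨ ¬p ∨ t holds at every position 0..10, and those are all the positions the trace ever visits, so the invariant G(r ∨ ¬p ∨ t) is never violated.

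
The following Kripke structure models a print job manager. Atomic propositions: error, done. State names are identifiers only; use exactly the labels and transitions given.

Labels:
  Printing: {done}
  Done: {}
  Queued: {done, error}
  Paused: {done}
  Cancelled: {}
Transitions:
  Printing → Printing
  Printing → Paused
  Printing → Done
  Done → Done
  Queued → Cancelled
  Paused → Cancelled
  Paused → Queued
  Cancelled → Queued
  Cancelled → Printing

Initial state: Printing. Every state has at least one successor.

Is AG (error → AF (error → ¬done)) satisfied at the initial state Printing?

States satisfying error → AF (error → ¬done): {Printing, Done, Queued, Paused, Cancelled}.
States satisfying AG (error → AF (error → ¬done)): {Printing, Done, Queued, Paused, Cancelled}.
Every state reachable from Printing satisfies error → AF (error → ¬done).
Printing ∈ Sat(AG (error → AF (error → ¬done))).

Satisfied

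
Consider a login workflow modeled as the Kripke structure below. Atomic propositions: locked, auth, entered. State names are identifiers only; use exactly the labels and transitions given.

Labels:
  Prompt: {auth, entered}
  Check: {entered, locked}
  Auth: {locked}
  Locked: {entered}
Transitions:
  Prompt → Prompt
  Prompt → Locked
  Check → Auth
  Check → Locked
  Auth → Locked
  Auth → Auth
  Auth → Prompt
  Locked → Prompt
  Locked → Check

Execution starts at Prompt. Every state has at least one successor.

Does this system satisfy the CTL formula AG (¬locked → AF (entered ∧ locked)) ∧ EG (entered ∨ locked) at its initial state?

States satisfying ¬locked → AF (entered ∧ locked): {Check, Auth}.
States satisfying AG (¬locked → AF (entered ∧ locked)): ∅.
States satisfying entered ∨ locked: {Prompt, Check, Auth, Locked}.
States satisfying EG (entered ∨ locked): {Prompt, Check, Auth, Locked}.
States satisfying AG (¬locked → AF (entered ∧ locked)) ∧ EG (entered ∨ locked): ∅.
Prompt ∉ Sat(AG (¬locked → AF (entered ∧ locked)) ∧ EG (entered ∨ locked)).

Does not hold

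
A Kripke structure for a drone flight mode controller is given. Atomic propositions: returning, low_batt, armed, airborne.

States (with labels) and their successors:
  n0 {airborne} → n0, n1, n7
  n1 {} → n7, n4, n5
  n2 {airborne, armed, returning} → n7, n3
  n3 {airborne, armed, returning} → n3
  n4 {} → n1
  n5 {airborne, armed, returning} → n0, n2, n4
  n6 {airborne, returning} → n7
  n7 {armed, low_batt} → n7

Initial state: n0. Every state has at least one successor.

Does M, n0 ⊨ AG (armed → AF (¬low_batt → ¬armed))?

Does not hold

States satisfying armed → AF (¬low_batt → ¬armed): {n0, n1, n4, n6, n7}.
States satisfying AG (armed → AF (¬low_batt → ¬armed)): {n6, n7}.
n2 is reachable from n0 and violates armed → AF (¬low_batt → ¬armed), so AG fails at n0.
n0 ∉ Sat(AG (armed → AF (¬low_batt → ¬armed))).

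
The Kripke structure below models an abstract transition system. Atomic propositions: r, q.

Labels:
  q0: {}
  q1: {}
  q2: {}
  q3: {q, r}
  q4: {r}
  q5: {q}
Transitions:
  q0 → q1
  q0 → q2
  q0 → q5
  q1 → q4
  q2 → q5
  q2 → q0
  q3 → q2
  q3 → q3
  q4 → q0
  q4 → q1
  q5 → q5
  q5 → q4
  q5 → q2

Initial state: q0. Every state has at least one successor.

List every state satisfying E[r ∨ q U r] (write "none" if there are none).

States satisfying r ∨ q: {q3, q4, q5}.
States satisfying r: {q3, q4}.
States satisfying E[r ∨ q U r]: {q3, q4, q5}.

{q3, q4, q5}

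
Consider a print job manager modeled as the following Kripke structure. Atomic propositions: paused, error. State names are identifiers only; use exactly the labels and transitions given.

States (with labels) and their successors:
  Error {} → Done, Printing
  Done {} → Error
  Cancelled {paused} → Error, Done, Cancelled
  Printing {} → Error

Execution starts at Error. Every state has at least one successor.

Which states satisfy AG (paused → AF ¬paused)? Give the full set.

States satisfying paused → AF ¬paused: {Error, Done, Printing}.
States satisfying AG (paused → AF ¬paused): {Error, Done, Printing}.

{Error, Done, Printing}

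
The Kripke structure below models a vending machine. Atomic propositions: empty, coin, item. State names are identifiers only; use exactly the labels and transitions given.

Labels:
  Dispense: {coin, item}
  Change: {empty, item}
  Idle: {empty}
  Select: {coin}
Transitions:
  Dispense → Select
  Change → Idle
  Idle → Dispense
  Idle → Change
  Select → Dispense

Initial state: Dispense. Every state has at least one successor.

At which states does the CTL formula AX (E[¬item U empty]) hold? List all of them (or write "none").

{Change}

States satisfying E[¬item U empty]: {Change, Idle}.
States satisfying AX (E[¬item U empty]): {Change}.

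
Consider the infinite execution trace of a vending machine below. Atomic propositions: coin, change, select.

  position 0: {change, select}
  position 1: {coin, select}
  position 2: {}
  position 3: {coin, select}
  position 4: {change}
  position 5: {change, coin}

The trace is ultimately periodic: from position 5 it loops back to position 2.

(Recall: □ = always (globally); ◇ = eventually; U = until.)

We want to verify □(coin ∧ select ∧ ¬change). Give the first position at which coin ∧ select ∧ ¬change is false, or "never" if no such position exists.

At position 0 the labels are {change, select}, so coin ∧ select ∧ ¬change is false there. This is the first violation.

0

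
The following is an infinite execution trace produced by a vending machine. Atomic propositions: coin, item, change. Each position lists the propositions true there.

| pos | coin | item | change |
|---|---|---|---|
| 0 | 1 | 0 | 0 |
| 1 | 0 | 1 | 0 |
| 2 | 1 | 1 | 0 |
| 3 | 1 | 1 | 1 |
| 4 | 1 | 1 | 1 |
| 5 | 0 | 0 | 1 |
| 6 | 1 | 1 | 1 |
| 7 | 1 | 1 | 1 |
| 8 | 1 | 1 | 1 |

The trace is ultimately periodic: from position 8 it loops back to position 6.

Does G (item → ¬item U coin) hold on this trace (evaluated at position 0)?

Does not hold

item → ¬item U coin must hold at every position from 0 onward. It fails at position 1, so G (item → ¬item U coin) is false.
Positions where item holds: 1, 2, 3, 4, 6, 7, 8.
Check ¬item U coin at each: 1→fails, 2→ok, 3→ok, 4→ok, 6→ok, 7→ok, 8→ok.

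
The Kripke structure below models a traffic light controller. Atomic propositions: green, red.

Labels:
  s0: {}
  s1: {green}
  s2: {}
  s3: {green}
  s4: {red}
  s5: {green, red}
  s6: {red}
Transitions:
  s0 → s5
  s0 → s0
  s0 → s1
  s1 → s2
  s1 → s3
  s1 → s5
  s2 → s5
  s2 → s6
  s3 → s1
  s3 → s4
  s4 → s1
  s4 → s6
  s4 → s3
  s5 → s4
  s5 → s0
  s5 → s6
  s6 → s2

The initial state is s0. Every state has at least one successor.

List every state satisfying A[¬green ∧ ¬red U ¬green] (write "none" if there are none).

{s0, s2, s4, s6}

States satisfying ¬green ∧ ¬red: {s0, s2}.
States satisfying ¬green: {s0, s2, s4, s6}.
States satisfying A[¬green ∧ ¬red U ¬green]: {s0, s2, s4, s6}.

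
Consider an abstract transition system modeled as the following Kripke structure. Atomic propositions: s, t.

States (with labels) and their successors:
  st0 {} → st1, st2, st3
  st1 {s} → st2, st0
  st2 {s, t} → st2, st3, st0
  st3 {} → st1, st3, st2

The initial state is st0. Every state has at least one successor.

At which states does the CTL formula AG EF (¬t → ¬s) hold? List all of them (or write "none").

{st0, st1, st2, st3}

States satisfying EF (¬t → ¬s): {st0, st1, st2, st3}.
States satisfying AG EF (¬t → ¬s): {st0, st1, st2, st3}.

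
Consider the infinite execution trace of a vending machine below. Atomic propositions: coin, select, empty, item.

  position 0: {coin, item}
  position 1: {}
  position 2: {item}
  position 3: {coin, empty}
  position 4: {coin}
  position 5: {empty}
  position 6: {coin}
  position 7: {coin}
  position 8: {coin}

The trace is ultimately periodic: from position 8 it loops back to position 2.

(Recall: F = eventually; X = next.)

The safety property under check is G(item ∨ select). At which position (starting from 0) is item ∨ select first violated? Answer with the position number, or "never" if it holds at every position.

1

Check item ∨ select at each position in order: 0 ✓.
At position 1 the labels are {}, so item ∨ select is false there. This is the first violation.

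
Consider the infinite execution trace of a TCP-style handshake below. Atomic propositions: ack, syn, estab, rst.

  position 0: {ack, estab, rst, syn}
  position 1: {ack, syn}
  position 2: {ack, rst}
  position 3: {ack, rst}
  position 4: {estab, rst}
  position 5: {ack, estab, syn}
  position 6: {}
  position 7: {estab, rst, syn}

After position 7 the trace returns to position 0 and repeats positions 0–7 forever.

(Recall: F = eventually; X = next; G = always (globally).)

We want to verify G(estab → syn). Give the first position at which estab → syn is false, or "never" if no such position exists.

Check estab → syn at each position in order: 0 ✓, 1 ✓, 2 ✓, 3 ✓.
At position 4 the labels are {estab, rst}, so estab → syn is false there. This is the first violation.

4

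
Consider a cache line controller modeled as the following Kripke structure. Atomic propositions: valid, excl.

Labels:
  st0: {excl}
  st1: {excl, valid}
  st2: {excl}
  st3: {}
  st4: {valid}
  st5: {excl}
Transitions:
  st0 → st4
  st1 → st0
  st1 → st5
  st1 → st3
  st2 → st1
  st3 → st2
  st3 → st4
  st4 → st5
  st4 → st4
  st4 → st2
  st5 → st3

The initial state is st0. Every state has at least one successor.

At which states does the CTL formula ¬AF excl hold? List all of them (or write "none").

States satisfying excl: {st0, st1, st2, st5}.
States satisfying AF excl: {st0, st1, st2, st5}.
States satisfying ¬AF excl: {st3, st4}.

{st3, st4}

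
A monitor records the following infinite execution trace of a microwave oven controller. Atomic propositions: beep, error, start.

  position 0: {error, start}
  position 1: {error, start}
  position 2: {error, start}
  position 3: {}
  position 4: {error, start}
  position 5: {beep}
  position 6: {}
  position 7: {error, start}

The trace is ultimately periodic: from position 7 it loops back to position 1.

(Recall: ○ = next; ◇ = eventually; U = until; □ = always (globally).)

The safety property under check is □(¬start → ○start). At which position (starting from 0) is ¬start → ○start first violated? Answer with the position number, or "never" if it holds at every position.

Check ¬start → ○start at each position in order: 0 ✓, 1 ✓, 2 ✓, 3 ✓, 4 ✓.
At position 5 the labels are {beep} and the next position 6 has {}, so ¬start → ○start is false there. This is the first violation.

5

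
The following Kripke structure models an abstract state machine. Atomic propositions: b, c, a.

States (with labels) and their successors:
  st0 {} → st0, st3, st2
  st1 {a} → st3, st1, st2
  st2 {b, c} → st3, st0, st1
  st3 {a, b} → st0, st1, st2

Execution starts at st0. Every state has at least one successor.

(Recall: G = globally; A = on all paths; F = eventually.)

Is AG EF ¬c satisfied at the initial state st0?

Satisfied

States satisfying EF ¬c: {st0, st1, st2, st3}.
States satisfying AG EF ¬c: {st0, st1, st2, st3}.
Every state reachable from st0 satisfies EF ¬c.
st0 ∈ Sat(AG EF ¬c).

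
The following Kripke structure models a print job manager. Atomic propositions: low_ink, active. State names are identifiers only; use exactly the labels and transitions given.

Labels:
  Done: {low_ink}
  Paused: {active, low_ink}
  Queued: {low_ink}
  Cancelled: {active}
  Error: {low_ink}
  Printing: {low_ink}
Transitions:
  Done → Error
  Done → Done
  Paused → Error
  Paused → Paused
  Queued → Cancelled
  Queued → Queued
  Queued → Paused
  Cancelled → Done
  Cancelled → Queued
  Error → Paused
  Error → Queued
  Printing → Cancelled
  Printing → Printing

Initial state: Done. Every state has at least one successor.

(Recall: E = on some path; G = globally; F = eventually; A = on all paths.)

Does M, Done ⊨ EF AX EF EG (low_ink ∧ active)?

Yes

States satisfying AX EF EG (low_ink ∧ active): {Done, Paused, Queued, Cancelled, Error, Printing}.
States satisfying EF AX EF EG (low_ink ∧ active): {Done, Paused, Queued, Cancelled, Error, Printing}.
Some path from Done reaches a state where AX EF EG (low_ink ∧ active) holds.
Done ∈ Sat(EF AX EF EG (low_ink ∧ active)).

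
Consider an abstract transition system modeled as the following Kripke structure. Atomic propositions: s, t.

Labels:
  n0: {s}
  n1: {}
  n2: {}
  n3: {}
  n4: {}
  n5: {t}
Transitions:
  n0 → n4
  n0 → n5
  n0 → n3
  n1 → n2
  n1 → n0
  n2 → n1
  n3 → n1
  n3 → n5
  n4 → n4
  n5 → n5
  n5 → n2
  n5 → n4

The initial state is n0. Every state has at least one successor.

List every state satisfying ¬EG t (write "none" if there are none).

{n0, n1, n2, n3, n4}

States satisfying t: {n5}.
States satisfying EG t: {n5}.
States satisfying ¬EG t: {n0, n1, n2, n3, n4}.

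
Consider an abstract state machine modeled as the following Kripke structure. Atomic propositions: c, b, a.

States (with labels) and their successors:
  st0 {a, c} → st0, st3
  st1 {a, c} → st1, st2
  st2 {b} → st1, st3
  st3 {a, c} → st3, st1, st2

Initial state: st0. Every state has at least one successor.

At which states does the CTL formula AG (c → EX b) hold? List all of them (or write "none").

States satisfying c → EX b: {st1, st2, st3}.
States satisfying AG (c → EX b): {st1, st2, st3}.

{st1, st2, st3}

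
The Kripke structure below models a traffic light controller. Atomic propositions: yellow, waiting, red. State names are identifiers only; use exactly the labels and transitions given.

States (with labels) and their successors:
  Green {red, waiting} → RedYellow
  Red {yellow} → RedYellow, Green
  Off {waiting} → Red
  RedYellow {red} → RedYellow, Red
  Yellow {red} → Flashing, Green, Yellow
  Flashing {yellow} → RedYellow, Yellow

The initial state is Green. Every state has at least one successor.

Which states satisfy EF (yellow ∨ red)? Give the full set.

{Green, Red, Off, RedYellow, Yellow, Flashing}

States satisfying yellow ∨ red: {Green, Red, RedYellow, Yellow, Flashing}.
States satisfying EF (yellow ∨ red): {Green, Red, Off, RedYellow, Yellow, Flashing}.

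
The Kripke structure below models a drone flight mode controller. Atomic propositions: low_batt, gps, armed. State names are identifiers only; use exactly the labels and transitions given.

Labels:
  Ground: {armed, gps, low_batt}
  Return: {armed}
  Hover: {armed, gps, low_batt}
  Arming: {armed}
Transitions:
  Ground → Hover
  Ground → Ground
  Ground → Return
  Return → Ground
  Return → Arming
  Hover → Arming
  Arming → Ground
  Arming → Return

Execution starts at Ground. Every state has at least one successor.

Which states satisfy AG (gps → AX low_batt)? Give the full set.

States satisfying gps → AX low_batt: {Return, Arming}.
States satisfying AG (gps → AX low_batt): ∅.

none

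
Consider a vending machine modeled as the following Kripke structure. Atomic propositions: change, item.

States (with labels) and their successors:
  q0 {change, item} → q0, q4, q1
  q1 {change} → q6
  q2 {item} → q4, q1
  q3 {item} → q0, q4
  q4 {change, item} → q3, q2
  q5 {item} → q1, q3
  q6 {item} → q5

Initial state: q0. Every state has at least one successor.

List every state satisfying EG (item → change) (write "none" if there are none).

States satisfying item → change: {q0, q1, q4}.
States satisfying EG (item → change): {q0}.

{q0}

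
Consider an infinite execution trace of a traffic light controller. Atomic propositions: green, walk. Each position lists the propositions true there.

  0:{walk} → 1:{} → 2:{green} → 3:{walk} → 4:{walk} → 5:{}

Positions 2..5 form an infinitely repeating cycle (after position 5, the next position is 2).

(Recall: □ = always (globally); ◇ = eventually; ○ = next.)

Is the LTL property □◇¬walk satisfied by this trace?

Satisfied

◇¬walk holds at every position 0..5, and those are all positions ever visited, so □◇¬walk holds.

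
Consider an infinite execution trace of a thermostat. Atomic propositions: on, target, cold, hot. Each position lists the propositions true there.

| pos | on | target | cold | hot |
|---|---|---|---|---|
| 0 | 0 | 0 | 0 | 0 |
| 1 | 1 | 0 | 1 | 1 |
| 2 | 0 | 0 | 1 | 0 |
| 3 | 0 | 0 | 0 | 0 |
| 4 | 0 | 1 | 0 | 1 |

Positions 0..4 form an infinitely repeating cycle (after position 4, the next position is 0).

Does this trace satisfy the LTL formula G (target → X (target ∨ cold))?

No

target → X (target ∨ cold) must hold at every position from 0 onward. It fails at position 4, so G (target → X (target ∨ cold)) is false.
Positions where target holds: 4.
Check X (target ∨ cold) at each: 4→fails.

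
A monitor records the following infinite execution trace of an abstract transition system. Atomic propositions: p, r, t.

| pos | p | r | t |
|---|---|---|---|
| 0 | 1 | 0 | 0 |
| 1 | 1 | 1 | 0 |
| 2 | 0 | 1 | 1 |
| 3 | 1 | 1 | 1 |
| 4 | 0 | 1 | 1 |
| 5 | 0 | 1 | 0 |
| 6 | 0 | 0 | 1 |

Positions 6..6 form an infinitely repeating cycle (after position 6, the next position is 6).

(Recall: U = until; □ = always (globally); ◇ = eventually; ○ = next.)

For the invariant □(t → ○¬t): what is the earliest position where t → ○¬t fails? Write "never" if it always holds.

2

Check t → ○¬t at each position in order: 0 ✓, 1 ✓.
At position 2 the labels are {r, t} and the next position 3 has {p, r, t}, so t → ○¬t is false there. This is the first violation.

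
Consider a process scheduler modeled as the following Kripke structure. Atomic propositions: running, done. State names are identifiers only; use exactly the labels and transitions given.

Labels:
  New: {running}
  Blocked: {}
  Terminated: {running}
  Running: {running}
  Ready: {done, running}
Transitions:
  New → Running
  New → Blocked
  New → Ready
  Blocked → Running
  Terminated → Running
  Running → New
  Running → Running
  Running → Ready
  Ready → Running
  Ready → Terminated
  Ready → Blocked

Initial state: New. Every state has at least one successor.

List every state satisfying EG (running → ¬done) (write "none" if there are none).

States satisfying running → ¬done: {New, Blocked, Terminated, Running}.
States satisfying EG (running → ¬done): {New, Blocked, Terminated, Running}.

{New, Blocked, Terminated, Running}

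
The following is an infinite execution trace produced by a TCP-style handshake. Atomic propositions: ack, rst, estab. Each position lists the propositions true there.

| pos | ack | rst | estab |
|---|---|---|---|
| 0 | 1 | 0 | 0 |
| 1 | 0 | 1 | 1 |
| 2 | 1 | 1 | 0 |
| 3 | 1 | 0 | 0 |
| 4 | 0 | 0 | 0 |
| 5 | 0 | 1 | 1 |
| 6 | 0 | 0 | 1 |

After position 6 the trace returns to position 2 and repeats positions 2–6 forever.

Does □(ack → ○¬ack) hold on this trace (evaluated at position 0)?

Does not hold

ack → ○¬ack must hold at every position from 0 onward. It fails at position 2, so □(ack → ○¬ack) is false.
Positions where ack holds: 0, 2, 3.
Check ○¬ack at each: 0→ok, 2→fails, 3→ok.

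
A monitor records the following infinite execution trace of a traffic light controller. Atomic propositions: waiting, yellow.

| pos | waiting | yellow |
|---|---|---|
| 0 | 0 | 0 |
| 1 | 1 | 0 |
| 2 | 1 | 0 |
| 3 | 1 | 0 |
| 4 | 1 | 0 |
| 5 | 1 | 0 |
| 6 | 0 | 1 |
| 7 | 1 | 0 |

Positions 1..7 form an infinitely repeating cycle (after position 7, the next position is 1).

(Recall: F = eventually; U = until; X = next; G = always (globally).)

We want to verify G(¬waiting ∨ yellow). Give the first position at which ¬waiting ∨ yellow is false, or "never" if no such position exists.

Check ¬waiting ∨ yellow at each position in order: 0 ✓.
At position 1 the labels are {waiting}, so ¬waiting ∨ yellow is false there. This is the first violation.

1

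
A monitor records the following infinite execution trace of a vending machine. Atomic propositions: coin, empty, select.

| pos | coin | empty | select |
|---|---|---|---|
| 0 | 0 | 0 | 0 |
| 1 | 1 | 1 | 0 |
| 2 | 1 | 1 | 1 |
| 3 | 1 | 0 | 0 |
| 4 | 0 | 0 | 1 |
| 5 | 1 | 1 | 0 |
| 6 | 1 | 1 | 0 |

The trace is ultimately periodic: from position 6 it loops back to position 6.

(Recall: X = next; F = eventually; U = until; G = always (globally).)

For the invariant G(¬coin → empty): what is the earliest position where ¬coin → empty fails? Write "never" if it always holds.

0

At position 0 the labels are {}, so ¬coin → empty is false there. This is the first violation.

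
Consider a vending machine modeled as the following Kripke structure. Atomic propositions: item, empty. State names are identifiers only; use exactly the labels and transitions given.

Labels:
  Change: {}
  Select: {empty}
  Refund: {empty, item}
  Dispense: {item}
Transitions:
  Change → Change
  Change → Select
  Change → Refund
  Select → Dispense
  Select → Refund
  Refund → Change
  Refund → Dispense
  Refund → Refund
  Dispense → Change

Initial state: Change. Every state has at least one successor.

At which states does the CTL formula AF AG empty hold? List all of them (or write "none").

none

States satisfying AG empty: ∅.
States satisfying AF AG empty: ∅.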